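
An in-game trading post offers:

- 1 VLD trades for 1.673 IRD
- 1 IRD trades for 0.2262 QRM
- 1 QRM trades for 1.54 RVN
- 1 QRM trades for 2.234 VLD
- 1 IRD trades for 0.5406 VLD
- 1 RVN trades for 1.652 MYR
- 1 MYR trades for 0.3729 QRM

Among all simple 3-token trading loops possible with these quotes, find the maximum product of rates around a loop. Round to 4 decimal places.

RVN→MYR→QRM→RVN: 1.652 × 0.3729 × 1.54 = 0.94869
QRM→VLD→IRD→QRM: 2.234 × 1.673 × 0.2262 = 0.84542
Maximum is RVN→MYR→QRM→RVN at 0.9487; no arbitrage — every cycle loses value.

0.9487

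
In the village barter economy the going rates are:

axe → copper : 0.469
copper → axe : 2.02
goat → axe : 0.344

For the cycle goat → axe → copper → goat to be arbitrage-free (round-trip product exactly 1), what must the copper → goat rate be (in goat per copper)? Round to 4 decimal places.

6.1982

Known legs of the cycle: 0.344 × 0.469 = 0.161336
For no arbitrage the full-cycle product must be 1, so the missing rate is 1 / 0.161336 ≈ 6.198245.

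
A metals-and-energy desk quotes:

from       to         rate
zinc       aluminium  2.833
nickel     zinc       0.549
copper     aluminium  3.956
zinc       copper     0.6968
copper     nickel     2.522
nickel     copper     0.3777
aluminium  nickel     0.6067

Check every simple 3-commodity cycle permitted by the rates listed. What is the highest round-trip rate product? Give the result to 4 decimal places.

copper→nickel→zinc→copper: 2.522 × 0.549 × 0.6968 = 0.96477
zinc→aluminium→nickel→zinc: 2.833 × 0.6067 × 0.549 = 0.94361
copper→aluminium→nickel→copper: 3.956 × 0.6067 × 0.3777 = 0.90652
Maximum is copper→nickel→zinc→copper at 0.9648; no arbitrage — every cycle loses value.

0.9648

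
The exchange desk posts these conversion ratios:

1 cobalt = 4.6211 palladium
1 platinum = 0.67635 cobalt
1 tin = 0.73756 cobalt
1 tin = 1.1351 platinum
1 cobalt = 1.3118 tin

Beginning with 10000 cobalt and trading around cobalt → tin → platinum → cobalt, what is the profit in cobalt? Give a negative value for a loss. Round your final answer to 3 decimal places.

71.015

10000 cobalt × 1.3118 = 13118 tin
13118 tin × 1.1351 = 14890.2418 platinum
14890.2418 platinum × 0.67635 = 10071.01504143 cobalt
Net change: 10071.01504143 − 10000 = 71.01504143 cobalt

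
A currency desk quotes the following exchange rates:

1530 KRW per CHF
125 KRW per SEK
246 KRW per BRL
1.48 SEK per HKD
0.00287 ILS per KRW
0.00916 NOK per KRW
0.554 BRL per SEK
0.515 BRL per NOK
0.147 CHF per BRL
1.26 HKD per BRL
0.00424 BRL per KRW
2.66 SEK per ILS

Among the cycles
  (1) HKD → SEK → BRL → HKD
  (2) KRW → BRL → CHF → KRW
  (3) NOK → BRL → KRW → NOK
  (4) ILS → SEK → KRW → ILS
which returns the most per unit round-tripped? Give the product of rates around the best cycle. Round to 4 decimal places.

1.1605

(1) 1.48 × 0.554 × 1.26 = 1.03310
(2) 0.00424 × 0.147 × 1530 = 0.95362
(3) 0.515 × 246 × 0.00916 = 1.16048
(4) 2.66 × 125 × 0.00287 = 0.95428
Highest is cycle (3) at 1.1605 (>1, arbitrage).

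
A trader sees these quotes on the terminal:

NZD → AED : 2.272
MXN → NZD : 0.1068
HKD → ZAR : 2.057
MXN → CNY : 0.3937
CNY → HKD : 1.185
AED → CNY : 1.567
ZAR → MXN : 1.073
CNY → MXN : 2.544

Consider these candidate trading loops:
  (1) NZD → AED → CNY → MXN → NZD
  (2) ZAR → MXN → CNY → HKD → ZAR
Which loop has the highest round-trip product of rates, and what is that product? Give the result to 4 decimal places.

1.0297

(1) 2.272 × 1.567 × 2.544 × 0.1068 = 0.96731
(2) 1.073 × 0.3937 × 1.185 × 2.057 = 1.02972
Highest is cycle (2) at 1.0297 (>1, arbitrage).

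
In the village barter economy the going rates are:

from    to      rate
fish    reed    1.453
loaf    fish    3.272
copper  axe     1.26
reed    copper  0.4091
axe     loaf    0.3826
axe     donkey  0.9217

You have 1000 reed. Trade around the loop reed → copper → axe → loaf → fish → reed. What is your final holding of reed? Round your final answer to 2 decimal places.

937.61

1000 reed × 0.4091 = 409.1 copper
409.1 copper × 1.26 = 515.466 axe
515.466 axe × 0.3826 = 197.2172916 loaf
197.2172916 loaf × 3.272 = 645.2949781152 fish
645.2949781152 fish × 1.453 = 937.6136032013856 reed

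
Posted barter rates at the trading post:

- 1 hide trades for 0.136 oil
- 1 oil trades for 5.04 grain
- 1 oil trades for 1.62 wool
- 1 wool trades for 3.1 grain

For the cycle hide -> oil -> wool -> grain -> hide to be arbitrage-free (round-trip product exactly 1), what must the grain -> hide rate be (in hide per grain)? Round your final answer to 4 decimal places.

Known legs of the cycle: 0.136 × 1.62 × 3.1 = 0.682992
For no arbitrage the full-cycle product must be 1, so the missing rate is 1 / 0.682992 ≈ 1.464146.

1.4641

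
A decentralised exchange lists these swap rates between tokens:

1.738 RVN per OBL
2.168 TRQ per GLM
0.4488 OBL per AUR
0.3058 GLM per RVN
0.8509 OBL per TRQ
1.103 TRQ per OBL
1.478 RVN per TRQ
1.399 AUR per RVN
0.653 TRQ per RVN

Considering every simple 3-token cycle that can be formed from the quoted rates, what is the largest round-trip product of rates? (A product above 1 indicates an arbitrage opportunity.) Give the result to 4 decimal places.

1.0912

OBL→RVN→AUR→OBL: 1.738 × 1.399 × 0.4488 = 1.09124
TRQ→RVN→GLM→TRQ: 1.478 × 0.3058 × 2.168 = 0.97988
TRQ→OBL→RVN→TRQ: 0.8509 × 1.738 × 0.653 = 0.96570
Maximum is OBL→RVN→AUR→OBL at 1.0912; arbitrage exists.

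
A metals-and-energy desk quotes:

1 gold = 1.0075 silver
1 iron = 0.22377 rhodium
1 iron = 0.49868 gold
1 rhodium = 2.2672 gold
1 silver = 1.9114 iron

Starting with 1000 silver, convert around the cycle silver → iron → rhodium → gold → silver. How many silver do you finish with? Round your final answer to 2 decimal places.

976.99

1000 silver × 1.9114 = 1911.4 iron
1911.4 iron × 0.22377 = 427.713978 rhodium
427.713978 rhodium × 2.2672 = 969.7131309216 gold
969.7131309216 gold × 1.0075 = 976.985979403512 silver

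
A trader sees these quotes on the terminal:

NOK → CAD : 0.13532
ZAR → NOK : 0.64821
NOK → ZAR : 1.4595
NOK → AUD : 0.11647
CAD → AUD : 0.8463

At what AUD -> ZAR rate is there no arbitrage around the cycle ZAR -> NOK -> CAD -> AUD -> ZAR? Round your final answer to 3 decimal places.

Known legs of the cycle: 0.64821 × 0.13532 × 0.8463 = 0.07423386224436
For no arbitrage the full-cycle product must be 1, so the missing rate is 1 / 0.07423386224436 ≈ 13.47094.

13.471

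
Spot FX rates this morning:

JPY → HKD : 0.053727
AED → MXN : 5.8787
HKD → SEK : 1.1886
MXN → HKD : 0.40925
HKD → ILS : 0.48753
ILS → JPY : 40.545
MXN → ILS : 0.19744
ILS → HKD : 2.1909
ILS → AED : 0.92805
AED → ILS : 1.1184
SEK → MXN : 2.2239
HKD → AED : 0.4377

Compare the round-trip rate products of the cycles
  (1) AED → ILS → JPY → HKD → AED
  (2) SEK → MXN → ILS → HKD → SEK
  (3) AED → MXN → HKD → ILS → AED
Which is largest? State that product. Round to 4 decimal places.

1.1434

(1) 1.1184 × 40.545 × 0.053727 × 0.4377 = 1.06636
(2) 2.2239 × 0.19744 × 2.1909 × 1.1886 = 1.14343
(3) 5.8787 × 0.40925 × 0.48753 × 0.92805 = 1.08854
Highest is cycle (2) at 1.1434 (>1, arbitrage).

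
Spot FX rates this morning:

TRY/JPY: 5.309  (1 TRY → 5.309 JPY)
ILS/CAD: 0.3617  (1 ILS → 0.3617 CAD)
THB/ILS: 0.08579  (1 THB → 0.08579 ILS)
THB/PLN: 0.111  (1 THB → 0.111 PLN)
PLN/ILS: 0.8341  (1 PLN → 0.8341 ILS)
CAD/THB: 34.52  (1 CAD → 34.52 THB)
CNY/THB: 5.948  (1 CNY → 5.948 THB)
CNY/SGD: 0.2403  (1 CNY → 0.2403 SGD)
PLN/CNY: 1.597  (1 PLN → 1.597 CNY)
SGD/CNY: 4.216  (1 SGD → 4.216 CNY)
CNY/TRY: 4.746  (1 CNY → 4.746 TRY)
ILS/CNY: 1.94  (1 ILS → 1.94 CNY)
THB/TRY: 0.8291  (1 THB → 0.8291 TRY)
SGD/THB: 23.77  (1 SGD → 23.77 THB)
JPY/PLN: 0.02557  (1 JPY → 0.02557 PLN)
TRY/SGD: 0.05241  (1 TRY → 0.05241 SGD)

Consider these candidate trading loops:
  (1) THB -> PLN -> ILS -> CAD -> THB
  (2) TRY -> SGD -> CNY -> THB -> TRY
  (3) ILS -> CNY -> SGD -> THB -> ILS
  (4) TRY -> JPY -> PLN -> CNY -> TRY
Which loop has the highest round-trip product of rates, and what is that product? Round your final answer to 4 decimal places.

(1) 0.111 × 0.8341 × 0.3617 × 34.52 = 1.15601
(2) 0.05241 × 4.216 × 5.948 × 0.8291 = 1.08966
(3) 1.94 × 0.2403 × 23.77 × 0.08579 = 0.95065
(4) 5.309 × 0.02557 × 1.597 × 4.746 = 1.02891
Highest is cycle (1) at 1.1560 (>1, arbitrage).

1.1560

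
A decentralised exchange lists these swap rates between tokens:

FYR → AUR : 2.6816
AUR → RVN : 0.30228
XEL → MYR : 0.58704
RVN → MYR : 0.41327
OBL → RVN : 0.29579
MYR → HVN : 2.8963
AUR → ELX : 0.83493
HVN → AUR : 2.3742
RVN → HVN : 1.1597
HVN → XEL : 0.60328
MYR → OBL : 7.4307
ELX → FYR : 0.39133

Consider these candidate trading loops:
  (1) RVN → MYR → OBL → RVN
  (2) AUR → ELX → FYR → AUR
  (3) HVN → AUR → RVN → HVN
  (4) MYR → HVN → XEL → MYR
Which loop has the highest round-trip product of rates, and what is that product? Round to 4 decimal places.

1.0257

(1) 0.41327 × 7.4307 × 0.29579 = 0.90834
(2) 0.83493 × 0.39133 × 2.6816 = 0.87617
(3) 2.3742 × 0.30228 × 1.1597 = 0.83229
(4) 2.8963 × 0.60328 × 0.58704 = 1.02572
Highest is cycle (4) at 1.0257 (>1, arbitrage).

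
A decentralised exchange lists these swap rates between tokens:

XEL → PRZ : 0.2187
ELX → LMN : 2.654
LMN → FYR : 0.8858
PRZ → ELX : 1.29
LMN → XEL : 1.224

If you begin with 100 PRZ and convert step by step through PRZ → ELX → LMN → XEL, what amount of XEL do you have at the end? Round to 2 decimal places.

100 PRZ × 1.29 = 129 ELX
129 ELX × 2.654 = 342.366 LMN
342.366 LMN × 1.224 = 419.055984 XEL

419.06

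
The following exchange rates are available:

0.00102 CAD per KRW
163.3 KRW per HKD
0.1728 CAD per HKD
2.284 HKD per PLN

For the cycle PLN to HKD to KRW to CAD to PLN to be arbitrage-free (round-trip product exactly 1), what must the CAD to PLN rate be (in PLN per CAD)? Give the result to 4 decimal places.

Known legs of the cycle: 2.284 × 163.3 × 0.00102 = 0.380436744
For no arbitrage the full-cycle product must be 1, so the missing rate is 1 / 0.380436744 ≈ 2.628558.

2.6286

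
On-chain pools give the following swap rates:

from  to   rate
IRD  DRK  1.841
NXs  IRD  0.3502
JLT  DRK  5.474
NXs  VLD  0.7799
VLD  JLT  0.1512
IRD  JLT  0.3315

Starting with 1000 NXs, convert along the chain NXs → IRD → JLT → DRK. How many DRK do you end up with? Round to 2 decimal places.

635.48

1000 NXs × 0.3502 = 350.2 IRD
350.2 IRD × 0.3315 = 116.0913 JLT
116.0913 JLT × 5.474 = 635.4837762 DRK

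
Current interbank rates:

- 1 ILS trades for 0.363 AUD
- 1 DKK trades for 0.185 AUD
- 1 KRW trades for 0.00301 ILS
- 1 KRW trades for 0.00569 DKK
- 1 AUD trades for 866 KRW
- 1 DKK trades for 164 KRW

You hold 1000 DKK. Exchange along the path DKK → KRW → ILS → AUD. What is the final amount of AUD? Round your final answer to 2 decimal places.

1000 DKK × 164 = 164000 KRW
164000 KRW × 0.00301 = 493.64 ILS
493.64 ILS × 0.363 = 179.19132 AUD

179.19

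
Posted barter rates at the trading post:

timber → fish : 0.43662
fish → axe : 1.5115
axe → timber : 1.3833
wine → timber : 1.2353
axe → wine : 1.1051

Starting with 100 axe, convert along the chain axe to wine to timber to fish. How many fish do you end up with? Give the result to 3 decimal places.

100 axe × 1.1051 = 110.51 wine
110.51 wine × 1.2353 = 136.513003 timber
136.513003 timber × 0.43662 = 59.60430736986 fish

59.604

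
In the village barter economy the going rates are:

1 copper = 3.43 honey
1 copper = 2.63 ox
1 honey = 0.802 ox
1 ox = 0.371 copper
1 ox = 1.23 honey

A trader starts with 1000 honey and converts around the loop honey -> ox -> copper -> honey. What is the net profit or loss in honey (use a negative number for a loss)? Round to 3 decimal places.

1000 honey × 0.802 = 802 ox
802 ox × 0.371 = 297.542 copper
297.542 copper × 3.43 = 1020.56906 honey
Net change: 1020.56906 − 1000 = 20.56906 honey

20.569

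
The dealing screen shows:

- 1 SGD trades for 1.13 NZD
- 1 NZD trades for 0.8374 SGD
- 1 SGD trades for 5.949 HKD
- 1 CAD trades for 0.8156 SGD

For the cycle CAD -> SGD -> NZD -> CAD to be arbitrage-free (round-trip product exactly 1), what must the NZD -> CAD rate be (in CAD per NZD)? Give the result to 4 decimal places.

Known legs of the cycle: 0.8156 × 1.13 = 0.921628
For no arbitrage the full-cycle product must be 1, so the missing rate is 1 / 0.921628 ≈ 1.085036.

1.0850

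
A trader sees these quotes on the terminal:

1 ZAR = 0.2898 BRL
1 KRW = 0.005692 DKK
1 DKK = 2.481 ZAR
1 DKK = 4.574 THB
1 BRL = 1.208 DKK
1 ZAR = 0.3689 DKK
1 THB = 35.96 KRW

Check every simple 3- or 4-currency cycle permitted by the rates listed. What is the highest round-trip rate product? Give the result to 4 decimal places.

0.9362

THB→KRW→DKK→THB: 35.96 × 0.005692 × 4.574 = 0.93623
BRL→DKK→ZAR→BRL: 1.208 × 2.481 × 0.2898 = 0.86854
Maximum is THB→KRW→DKK→THB at 0.9362; no arbitrage — every cycle loses value.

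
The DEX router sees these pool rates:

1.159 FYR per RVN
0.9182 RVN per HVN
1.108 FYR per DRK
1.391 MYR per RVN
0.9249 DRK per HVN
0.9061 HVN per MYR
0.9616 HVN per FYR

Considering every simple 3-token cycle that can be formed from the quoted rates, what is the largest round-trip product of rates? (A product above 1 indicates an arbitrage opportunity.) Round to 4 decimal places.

RVN→MYR→HVN→RVN: 1.391 × 0.9061 × 0.9182 = 1.15729
RVN→FYR→HVN→RVN: 1.159 × 0.9616 × 0.9182 = 1.02333
DRK→FYR→HVN→DRK: 1.108 × 0.9616 × 0.9249 = 0.98544
Maximum is RVN→MYR→HVN→RVN at 1.1573; arbitrage exists.

1.1573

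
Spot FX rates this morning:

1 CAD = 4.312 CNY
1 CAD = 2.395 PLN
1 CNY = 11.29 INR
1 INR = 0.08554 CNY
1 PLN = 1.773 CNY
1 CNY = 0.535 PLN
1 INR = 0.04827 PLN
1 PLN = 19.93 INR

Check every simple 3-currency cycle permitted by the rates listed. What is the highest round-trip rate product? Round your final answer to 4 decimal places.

0.9662

INR→PLN→CNY→INR: 0.04827 × 1.773 × 11.29 = 0.96623
INR→CNY→PLN→INR: 0.08554 × 0.535 × 19.93 = 0.91207
Maximum is INR→PLN→CNY→INR at 0.9662; no arbitrage — every cycle loses value.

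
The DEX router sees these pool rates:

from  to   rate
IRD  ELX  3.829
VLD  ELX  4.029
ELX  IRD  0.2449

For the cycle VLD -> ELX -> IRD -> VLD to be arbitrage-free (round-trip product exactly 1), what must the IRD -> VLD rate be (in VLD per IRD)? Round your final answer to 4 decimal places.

1.0135

Known legs of the cycle: 4.029 × 0.2449 = 0.9867021
For no arbitrage the full-cycle product must be 1, so the missing rate is 1 / 0.9867021 ≈ 1.013477.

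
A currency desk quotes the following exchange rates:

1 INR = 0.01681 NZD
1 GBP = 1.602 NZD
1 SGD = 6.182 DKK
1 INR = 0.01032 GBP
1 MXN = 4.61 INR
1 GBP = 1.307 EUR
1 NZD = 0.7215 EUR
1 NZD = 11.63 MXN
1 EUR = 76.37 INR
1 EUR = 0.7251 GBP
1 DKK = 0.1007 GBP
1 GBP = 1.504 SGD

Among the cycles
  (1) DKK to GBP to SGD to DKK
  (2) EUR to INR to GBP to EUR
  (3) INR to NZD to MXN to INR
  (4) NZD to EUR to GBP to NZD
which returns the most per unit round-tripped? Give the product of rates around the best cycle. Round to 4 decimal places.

1.0301

(1) 0.1007 × 1.504 × 6.182 = 0.93628
(2) 76.37 × 0.01032 × 1.307 = 1.03010
(3) 0.01681 × 11.63 × 4.61 = 0.90126
(4) 0.7215 × 0.7251 × 1.602 = 0.83810
Highest is cycle (2) at 1.0301 (>1, arbitrage).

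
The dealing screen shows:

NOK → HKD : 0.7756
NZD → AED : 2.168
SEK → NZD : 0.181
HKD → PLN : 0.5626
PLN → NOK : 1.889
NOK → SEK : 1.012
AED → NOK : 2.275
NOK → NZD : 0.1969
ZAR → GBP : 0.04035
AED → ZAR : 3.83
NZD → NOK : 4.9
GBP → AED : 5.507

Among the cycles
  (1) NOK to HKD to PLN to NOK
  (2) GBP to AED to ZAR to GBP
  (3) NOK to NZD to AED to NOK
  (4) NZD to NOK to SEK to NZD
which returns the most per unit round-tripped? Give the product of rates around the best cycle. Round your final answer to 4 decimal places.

(1) 0.7756 × 0.5626 × 1.889 = 0.82427
(2) 5.507 × 3.83 × 0.04035 = 0.85105
(3) 0.1969 × 2.168 × 2.275 = 0.97115
(4) 4.9 × 1.012 × 0.181 = 0.89754
Highest is cycle (3) at 0.9712 (≤1, no arbitrage).

0.9712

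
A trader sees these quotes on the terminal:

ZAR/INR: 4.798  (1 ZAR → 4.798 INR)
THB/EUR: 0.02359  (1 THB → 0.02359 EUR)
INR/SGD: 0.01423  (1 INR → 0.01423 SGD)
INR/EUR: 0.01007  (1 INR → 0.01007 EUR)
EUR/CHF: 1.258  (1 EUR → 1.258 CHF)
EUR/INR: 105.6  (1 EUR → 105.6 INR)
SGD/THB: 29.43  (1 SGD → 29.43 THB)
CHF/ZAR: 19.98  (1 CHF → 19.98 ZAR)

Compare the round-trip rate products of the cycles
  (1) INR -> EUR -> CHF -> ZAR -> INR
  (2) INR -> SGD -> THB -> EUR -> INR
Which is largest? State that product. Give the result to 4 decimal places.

1.2144

(1) 0.01007 × 1.258 × 19.98 × 4.798 = 1.21441
(2) 0.01423 × 29.43 × 0.02359 × 105.6 = 1.04325
Highest is cycle (1) at 1.2144 (>1, arbitrage).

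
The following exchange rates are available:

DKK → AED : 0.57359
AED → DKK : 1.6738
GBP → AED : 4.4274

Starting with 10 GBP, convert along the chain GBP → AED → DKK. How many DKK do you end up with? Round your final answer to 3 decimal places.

10 GBP × 4.4274 = 44.274 AED
44.274 AED × 1.6738 = 74.1058212 DKK

74.106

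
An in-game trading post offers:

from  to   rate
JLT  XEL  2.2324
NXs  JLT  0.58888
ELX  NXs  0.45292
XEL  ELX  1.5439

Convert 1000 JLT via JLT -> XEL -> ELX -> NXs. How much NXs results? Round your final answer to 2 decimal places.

1000 JLT × 2.2324 = 2232.4 XEL
2232.4 XEL × 1.5439 = 3446.60236 ELX
3446.60236 ELX × 0.45292 = 1561.0351408912 NXs

1561.04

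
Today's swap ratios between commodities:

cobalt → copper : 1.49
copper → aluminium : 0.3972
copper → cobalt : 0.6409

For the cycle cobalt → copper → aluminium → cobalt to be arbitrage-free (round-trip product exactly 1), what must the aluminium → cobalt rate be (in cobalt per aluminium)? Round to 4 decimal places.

1.6897

Known legs of the cycle: 1.49 × 0.3972 = 0.591828
For no arbitrage the full-cycle product must be 1, so the missing rate is 1 / 0.591828 ≈ 1.689680.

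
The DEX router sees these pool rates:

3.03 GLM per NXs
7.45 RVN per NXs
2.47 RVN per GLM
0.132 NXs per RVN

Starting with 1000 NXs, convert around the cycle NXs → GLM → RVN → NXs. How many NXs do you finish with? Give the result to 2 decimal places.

1000 NXs × 3.03 = 3030 GLM
3030 GLM × 2.47 = 7484.1 RVN
7484.1 RVN × 0.132 = 987.9012 NXs

987.90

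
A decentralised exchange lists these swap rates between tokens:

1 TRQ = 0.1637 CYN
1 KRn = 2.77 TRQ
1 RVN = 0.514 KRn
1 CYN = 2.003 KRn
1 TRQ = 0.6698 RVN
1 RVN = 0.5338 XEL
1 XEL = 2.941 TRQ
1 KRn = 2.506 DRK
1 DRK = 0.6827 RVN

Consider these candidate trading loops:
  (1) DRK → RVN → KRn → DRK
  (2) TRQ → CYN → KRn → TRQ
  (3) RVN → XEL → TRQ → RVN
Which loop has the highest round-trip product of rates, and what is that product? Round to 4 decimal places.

1.0515

(1) 0.6827 × 0.514 × 2.506 = 0.87937
(2) 0.1637 × 2.003 × 2.77 = 0.90826
(3) 0.5338 × 2.941 × 0.6698 = 1.05152
Highest is cycle (3) at 1.0515 (>1, arbitrage).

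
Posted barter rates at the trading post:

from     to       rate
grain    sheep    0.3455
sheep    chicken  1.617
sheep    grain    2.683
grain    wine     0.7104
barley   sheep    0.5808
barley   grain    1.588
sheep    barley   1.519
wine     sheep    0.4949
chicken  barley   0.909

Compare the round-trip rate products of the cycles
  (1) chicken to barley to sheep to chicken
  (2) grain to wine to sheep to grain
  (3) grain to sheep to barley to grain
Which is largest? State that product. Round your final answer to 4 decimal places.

(1) 0.909 × 0.5808 × 1.617 = 0.85369
(2) 0.7104 × 0.4949 × 2.683 = 0.94328
(3) 0.3455 × 1.519 × 1.588 = 0.83341
Highest is cycle (2) at 0.9433 (≤1, no arbitrage).

0.9433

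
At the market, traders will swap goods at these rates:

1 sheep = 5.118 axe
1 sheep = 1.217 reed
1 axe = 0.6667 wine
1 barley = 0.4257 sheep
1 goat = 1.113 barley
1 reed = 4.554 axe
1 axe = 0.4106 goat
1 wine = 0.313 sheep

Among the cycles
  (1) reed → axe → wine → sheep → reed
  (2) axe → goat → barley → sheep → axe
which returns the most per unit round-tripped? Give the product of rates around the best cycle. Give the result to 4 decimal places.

1.1565

(1) 4.554 × 0.6667 × 0.313 × 1.217 = 1.15653
(2) 0.4106 × 1.113 × 0.4257 × 5.118 = 0.99568
Highest is cycle (1) at 1.1565 (>1, arbitrage).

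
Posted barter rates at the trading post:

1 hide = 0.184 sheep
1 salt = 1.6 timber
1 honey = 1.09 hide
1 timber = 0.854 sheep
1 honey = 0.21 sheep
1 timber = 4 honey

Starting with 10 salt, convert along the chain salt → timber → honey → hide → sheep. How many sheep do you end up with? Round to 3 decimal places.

12.836

10 salt × 1.6 = 16 timber
16 timber × 4 = 64 honey
64 honey × 1.09 = 69.76 hide
69.76 hide × 0.184 = 12.83584 sheep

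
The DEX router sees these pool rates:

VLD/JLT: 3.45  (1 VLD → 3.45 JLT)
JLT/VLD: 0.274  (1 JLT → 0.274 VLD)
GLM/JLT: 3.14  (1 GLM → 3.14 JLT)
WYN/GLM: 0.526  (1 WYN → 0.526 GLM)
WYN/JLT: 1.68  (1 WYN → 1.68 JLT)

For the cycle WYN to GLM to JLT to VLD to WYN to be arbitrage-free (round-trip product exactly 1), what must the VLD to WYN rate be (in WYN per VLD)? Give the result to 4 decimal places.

2.2097

Known legs of the cycle: 0.526 × 3.14 × 0.274 = 0.45254936
For no arbitrage the full-cycle product must be 1, so the missing rate is 1 / 0.45254936 ≈ 2.209704.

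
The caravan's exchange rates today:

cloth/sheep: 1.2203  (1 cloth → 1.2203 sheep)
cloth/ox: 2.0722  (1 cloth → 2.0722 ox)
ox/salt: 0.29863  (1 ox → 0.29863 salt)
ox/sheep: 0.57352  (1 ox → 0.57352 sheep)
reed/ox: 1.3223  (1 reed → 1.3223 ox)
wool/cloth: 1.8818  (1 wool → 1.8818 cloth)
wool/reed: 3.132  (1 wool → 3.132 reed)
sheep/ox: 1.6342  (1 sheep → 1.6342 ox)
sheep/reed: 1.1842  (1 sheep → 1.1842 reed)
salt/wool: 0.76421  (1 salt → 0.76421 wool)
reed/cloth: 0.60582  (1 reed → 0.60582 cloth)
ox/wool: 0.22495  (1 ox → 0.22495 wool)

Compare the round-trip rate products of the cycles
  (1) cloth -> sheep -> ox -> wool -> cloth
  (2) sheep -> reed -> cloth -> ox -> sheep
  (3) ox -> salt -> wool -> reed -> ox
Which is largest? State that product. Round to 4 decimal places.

0.9451

(1) 1.2203 × 1.6342 × 0.22495 × 1.8818 = 0.84417
(2) 1.1842 × 0.60582 × 2.0722 × 0.57352 = 0.85261
(3) 0.29863 × 0.76421 × 3.132 × 1.3223 = 0.94514
Highest is cycle (3) at 0.9451 (≤1, no arbitrage).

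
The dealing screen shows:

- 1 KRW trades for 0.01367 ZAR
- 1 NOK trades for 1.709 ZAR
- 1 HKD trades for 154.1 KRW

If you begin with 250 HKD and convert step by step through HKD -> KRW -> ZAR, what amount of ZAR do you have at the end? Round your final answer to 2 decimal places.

250 HKD × 154.1 = 38525 KRW
38525 KRW × 0.01367 = 526.63675 ZAR

526.64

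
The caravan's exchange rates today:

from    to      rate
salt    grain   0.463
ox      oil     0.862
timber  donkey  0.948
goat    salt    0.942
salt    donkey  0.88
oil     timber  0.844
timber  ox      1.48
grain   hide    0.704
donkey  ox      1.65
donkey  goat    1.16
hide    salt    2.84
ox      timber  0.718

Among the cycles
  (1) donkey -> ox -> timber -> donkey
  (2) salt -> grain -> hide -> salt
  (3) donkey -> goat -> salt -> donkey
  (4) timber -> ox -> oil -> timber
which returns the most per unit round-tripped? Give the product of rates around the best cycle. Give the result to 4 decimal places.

1.1231

(1) 1.65 × 0.718 × 0.948 = 1.12310
(2) 0.463 × 0.704 × 2.84 = 0.92570
(3) 1.16 × 0.942 × 0.88 = 0.96159
(4) 1.48 × 0.862 × 0.844 = 1.07674
Highest is cycle (1) at 1.1231 (>1, arbitrage).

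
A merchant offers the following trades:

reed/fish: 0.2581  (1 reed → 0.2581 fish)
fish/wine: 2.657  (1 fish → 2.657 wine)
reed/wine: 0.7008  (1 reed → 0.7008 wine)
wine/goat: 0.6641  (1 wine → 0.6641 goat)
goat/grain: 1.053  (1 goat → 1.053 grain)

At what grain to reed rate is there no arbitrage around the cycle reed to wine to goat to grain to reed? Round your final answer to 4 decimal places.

2.0405

Known legs of the cycle: 0.7008 × 0.6641 × 1.053 = 0.49006754784
For no arbitrage the full-cycle product must be 1, so the missing rate is 1 / 0.49006754784 ≈ 2.040535.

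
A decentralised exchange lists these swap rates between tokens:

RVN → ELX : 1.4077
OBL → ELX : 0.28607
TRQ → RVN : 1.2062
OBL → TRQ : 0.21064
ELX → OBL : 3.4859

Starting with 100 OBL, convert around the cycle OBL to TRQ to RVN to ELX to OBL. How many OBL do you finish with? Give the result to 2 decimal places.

124.68

100 OBL × 0.21064 = 21.064 TRQ
21.064 TRQ × 1.2062 = 25.4073968 RVN
25.4073968 RVN × 1.4077 = 35.76599247536 ELX
35.76599247536 ELX × 3.4859 = 124.676673169857424 OBL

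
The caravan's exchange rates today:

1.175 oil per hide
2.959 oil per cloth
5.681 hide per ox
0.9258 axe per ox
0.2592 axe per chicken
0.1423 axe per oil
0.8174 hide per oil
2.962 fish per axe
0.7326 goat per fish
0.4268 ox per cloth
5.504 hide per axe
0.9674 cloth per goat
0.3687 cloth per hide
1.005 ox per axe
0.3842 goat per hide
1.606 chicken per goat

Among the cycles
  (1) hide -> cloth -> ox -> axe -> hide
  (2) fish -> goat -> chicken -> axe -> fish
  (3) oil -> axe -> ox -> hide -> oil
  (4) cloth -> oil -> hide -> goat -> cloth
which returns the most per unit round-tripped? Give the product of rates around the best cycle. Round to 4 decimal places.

0.9546

(1) 0.3687 × 0.4268 × 0.9258 × 5.504 = 0.80185
(2) 0.7326 × 1.606 × 0.2592 × 2.962 = 0.90330
(3) 0.1423 × 1.005 × 5.681 × 1.175 = 0.95463
(4) 2.959 × 0.8174 × 0.3842 × 0.9674 = 0.89897
Highest is cycle (3) at 0.9546 (≤1, no arbitrage).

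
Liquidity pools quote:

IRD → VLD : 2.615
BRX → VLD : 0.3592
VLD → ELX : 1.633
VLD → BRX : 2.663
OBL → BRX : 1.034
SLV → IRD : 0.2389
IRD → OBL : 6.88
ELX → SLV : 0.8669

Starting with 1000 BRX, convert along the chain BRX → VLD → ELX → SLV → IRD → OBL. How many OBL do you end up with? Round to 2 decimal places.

1000 BRX × 0.3592 = 359.2 VLD
359.2 VLD × 1.633 = 586.5736 ELX
586.5736 ELX × 0.8669 = 508.50065384 SLV
508.50065384 SLV × 0.2389 = 121.480806202376 IRD
121.480806202376 IRD × 6.88 = 835.78794667234688 OBL

835.79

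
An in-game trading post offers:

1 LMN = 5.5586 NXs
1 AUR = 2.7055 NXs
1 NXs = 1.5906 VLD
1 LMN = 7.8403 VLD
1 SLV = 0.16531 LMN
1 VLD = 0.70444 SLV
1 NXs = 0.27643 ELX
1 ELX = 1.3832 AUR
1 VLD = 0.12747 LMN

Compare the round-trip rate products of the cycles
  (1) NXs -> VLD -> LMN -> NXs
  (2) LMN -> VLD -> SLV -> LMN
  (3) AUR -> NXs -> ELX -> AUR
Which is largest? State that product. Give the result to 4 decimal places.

(1) 1.5906 × 0.12747 × 5.5586 = 1.12703
(2) 7.8403 × 0.70444 × 0.16531 = 0.91301
(3) 2.7055 × 0.27643 × 1.3832 = 1.03447
Highest is cycle (1) at 1.1270 (>1, arbitrage).

1.1270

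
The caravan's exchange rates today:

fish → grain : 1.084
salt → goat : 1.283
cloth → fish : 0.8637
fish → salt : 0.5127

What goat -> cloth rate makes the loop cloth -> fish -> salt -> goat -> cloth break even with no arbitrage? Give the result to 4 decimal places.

1.7601

Known legs of the cycle: 0.8637 × 0.5127 × 1.283 = 0.56813676417
For no arbitrage the full-cycle product must be 1, so the missing rate is 1 / 0.56813676417 ≈ 1.760140.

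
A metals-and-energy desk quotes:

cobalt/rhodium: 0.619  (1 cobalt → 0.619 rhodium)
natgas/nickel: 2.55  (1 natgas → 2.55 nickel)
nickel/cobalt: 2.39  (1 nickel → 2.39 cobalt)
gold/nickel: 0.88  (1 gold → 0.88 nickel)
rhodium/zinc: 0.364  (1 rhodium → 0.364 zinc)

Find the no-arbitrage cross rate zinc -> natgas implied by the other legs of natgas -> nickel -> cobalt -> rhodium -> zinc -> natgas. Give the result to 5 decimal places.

0.72823

Known legs of the cycle: 2.55 × 2.39 × 0.619 × 0.364 = 1.373188362
For no arbitrage the full-cycle product must be 1, so the missing rate is 1 / 1.373188362 ≈ 0.7282322.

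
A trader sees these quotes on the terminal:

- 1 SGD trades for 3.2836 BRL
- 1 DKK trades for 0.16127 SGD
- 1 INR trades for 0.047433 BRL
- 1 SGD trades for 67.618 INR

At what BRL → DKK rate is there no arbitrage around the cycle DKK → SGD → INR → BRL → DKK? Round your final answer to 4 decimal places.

Known legs of the cycle: 0.16127 × 67.618 × 0.047433 = 0.51724523727438
For no arbitrage the full-cycle product must be 1, so the missing rate is 1 / 0.51724523727438 ≈ 1.933319.

1.9333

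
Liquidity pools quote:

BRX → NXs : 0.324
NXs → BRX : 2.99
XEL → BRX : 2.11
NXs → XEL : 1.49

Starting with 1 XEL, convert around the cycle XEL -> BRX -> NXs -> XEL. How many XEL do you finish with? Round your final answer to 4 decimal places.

1 XEL × 2.11 = 2.11 BRX
2.11 BRX × 0.324 = 0.68364 NXs
0.68364 NXs × 1.49 = 1.0186236 XEL

1.0186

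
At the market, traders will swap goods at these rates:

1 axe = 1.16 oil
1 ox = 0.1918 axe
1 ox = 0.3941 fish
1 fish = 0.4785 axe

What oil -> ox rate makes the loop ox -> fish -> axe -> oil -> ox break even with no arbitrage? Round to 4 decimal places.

Known legs of the cycle: 0.3941 × 0.4785 × 1.16 = 0.218749146
For no arbitrage the full-cycle product must be 1, so the missing rate is 1 / 0.218749146 ≈ 4.571446.

4.5714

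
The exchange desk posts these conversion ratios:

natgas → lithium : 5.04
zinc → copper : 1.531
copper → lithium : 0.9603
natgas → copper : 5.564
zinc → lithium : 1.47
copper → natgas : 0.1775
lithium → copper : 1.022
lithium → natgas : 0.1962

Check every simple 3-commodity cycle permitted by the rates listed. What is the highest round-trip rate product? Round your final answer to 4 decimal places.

1.0483

copper→lithium→natgas→copper: 0.9603 × 0.1962 × 5.564 = 1.04832
copper→natgas→lithium→copper: 0.1775 × 5.04 × 1.022 = 0.91428
Maximum is copper→lithium→natgas→copper at 1.0483; arbitrage exists.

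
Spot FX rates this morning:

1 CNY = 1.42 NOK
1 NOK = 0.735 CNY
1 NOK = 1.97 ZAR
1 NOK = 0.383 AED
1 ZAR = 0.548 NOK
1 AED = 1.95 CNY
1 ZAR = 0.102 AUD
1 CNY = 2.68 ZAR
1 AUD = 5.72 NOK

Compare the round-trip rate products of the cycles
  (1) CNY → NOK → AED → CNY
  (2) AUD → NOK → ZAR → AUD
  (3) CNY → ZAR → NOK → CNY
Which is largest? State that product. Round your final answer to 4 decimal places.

(1) 1.42 × 0.383 × 1.95 = 1.06053
(2) 5.72 × 1.97 × 0.102 = 1.14938
(3) 2.68 × 0.548 × 0.735 = 1.07945
Highest is cycle (2) at 1.1494 (>1, arbitrage).

1.1494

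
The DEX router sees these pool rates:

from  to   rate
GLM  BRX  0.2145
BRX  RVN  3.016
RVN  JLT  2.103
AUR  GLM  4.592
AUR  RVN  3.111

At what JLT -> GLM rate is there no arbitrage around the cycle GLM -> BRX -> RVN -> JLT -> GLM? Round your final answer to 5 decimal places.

Known legs of the cycle: 0.2145 × 3.016 × 2.103 = 1.360497996
For no arbitrage the full-cycle product must be 1, so the missing rate is 1 / 1.360497996 ≈ 0.7350250.

0.73502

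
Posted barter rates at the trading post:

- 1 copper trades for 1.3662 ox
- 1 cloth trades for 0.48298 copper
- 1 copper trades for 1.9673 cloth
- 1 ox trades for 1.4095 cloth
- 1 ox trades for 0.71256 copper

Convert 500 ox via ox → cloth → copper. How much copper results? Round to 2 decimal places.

500 ox × 1.4095 = 704.75 cloth
704.75 cloth × 0.48298 = 340.380155 copper

340.38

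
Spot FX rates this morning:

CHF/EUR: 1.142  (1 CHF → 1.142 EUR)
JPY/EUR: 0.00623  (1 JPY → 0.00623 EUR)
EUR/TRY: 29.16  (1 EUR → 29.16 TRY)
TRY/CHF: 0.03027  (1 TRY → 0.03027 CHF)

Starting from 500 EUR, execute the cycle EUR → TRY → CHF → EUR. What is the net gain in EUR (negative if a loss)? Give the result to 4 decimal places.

4.0064

500 EUR × 29.16 = 14580 TRY
14580 TRY × 0.03027 = 441.3366 CHF
441.3366 CHF × 1.142 = 504.0063972 EUR
Net change: 504.0063972 − 500 = 4.0063972 EUR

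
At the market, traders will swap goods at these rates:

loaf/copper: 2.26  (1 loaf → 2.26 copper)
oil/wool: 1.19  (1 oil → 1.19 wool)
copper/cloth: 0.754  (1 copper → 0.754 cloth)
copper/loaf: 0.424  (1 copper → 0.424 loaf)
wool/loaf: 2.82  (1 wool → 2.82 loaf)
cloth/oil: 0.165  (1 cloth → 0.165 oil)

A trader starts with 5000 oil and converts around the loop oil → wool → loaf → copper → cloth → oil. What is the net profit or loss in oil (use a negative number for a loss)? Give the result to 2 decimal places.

5000 oil × 1.19 = 5950 wool
5950 wool × 2.82 = 16779 loaf
16779 loaf × 2.26 = 37920.54 copper
37920.54 copper × 0.754 = 28592.08716 cloth
28592.08716 cloth × 0.165 = 4717.6943814 oil
Net change: 4717.6943814 − 5000 = -282.3056186 oil

-282.31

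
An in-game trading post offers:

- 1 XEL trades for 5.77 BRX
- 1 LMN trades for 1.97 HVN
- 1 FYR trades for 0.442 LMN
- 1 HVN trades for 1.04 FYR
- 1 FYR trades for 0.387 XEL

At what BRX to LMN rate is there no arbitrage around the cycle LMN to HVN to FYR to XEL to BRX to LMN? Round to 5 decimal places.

0.21858

Known legs of the cycle: 1.97 × 1.04 × 0.387 × 5.77 = 4.574949912
For no arbitrage the full-cycle product must be 1, so the missing rate is 1 / 4.574949912 ≈ 0.2185816.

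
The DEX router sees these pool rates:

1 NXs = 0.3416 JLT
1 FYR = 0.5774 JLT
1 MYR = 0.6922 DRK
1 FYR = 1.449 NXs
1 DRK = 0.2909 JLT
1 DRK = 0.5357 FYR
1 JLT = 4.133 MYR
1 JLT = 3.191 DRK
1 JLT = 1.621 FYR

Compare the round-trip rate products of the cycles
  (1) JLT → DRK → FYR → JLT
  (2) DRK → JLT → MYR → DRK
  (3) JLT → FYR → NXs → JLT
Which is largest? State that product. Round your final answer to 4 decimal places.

(1) 3.191 × 0.5357 × 0.5774 = 0.98702
(2) 0.2909 × 4.133 × 0.6922 = 0.83222
(3) 1.621 × 1.449 × 0.3416 = 0.80236
Highest is cycle (1) at 0.9870 (≤1, no arbitrage).

0.9870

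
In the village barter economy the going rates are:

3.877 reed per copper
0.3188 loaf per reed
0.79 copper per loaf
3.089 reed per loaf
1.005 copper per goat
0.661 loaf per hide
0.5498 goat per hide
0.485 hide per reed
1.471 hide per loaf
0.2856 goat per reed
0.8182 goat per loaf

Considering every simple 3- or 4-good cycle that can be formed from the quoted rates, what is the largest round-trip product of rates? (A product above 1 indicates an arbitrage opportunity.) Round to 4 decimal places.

reed→goat→copper→reed: 0.2856 × 1.005 × 3.877 = 1.11281
hide→goat→copper→reed→hide: 0.5498 × 1.005 × 3.877 × 0.485 = 1.03898
reed→loaf→goat→copper→reed: 0.3188 × 0.8182 × 1.005 × 3.877 = 1.01634
hide→loaf→reed→hide: 0.661 × 3.089 × 0.485 = 0.99029
hide→loaf→copper→reed→hide: 0.661 × 0.79 × 3.877 × 0.485 = 0.98190
reed→loaf→copper→reed: 0.3188 × 0.79 × 3.877 = 0.97643
Maximum is reed→goat→copper→reed at 1.1128; arbitrage exists.

1.1128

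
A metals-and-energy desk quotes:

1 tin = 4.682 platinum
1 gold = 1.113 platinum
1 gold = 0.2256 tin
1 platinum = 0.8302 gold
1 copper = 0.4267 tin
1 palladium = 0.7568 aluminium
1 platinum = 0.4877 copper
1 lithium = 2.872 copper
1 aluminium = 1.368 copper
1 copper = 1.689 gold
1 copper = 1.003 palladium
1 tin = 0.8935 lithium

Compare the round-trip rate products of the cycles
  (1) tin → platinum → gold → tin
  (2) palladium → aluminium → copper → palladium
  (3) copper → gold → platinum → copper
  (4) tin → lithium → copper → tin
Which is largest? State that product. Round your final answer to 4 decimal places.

(1) 4.682 × 0.8302 × 0.2256 = 0.87691
(2) 0.7568 × 1.368 × 1.003 = 1.03841
(3) 1.689 × 1.113 × 0.4877 = 0.91681
(4) 0.8935 × 2.872 × 0.4267 = 1.09497
Highest is cycle (4) at 1.0950 (>1, arbitrage).

1.0950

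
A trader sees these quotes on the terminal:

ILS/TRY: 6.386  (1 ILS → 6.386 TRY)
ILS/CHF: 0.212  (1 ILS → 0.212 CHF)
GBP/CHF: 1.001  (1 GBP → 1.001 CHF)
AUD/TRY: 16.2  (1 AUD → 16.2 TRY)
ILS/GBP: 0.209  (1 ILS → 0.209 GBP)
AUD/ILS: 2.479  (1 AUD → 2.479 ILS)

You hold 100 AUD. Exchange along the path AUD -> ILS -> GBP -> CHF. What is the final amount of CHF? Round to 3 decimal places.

100 AUD × 2.479 = 247.9 ILS
247.9 ILS × 0.209 = 51.8111 GBP
51.8111 GBP × 1.001 = 51.8629111 CHF

51.863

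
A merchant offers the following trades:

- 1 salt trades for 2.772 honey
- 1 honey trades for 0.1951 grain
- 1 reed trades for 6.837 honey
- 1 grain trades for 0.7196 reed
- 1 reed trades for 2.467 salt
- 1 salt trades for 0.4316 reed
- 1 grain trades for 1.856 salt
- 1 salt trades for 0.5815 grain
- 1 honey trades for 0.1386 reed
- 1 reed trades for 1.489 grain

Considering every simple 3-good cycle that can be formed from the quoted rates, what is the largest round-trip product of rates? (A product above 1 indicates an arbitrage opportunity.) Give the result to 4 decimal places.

1.1928

grain→salt→reed→grain: 1.856 × 0.4316 × 1.489 = 1.19276
grain→reed→salt→grain: 0.7196 × 2.467 × 0.5815 = 1.03231
honey→grain→salt→honey: 0.1951 × 1.856 × 2.772 = 1.00376
honey→grain→reed→honey: 0.1951 × 0.7196 × 6.837 = 0.95987
honey→reed→salt→honey: 0.1386 × 2.467 × 2.772 = 0.94782
Maximum is grain→salt→reed→grain at 1.1928; arbitrage exists.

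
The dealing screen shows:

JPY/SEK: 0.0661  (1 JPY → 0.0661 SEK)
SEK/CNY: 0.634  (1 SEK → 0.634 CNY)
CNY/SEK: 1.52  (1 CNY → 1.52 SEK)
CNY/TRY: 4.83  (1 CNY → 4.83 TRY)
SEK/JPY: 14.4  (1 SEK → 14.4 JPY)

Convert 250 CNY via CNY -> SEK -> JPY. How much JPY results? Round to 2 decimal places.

5472.00

250 CNY × 1.52 = 380 SEK
380 SEK × 14.4 = 5472 JPY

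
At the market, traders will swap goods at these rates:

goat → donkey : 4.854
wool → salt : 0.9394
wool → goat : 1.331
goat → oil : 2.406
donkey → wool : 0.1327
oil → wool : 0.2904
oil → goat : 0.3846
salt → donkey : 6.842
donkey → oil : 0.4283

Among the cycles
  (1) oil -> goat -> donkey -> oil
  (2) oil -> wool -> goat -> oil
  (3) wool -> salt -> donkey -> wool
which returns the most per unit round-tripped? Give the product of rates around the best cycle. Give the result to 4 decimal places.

0.9300

(1) 0.3846 × 4.854 × 0.4283 = 0.79957
(2) 0.2904 × 1.331 × 2.406 = 0.92997
(3) 0.9394 × 6.842 × 0.1327 = 0.85291
Highest is cycle (2) at 0.9300 (≤1, no arbitrage).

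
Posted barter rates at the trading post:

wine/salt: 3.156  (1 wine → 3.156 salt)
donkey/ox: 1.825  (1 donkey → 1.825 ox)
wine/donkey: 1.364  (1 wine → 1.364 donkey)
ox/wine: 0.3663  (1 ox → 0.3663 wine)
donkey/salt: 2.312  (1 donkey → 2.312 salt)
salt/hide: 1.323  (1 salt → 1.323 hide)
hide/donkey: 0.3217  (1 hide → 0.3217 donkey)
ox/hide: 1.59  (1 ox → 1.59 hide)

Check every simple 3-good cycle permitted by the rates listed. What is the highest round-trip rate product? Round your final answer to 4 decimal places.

salt→hide→donkey→salt: 1.323 × 0.3217 × 2.312 = 0.98401
hide→donkey→ox→hide: 0.3217 × 1.825 × 1.59 = 0.93349
wine→donkey→ox→wine: 1.364 × 1.825 × 0.3663 = 0.91183
Maximum is salt→hide→donkey→salt at 0.9840; no arbitrage — every cycle loses value.

0.9840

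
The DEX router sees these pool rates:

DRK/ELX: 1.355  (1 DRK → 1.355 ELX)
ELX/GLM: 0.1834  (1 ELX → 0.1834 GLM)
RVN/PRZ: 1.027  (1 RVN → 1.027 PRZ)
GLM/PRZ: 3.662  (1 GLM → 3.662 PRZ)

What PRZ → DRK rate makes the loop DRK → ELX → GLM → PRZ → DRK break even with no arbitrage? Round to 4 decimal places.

Known legs of the cycle: 1.355 × 0.1834 × 3.662 = 0.910032634
For no arbitrage the full-cycle product must be 1, so the missing rate is 1 / 0.910032634 ≈ 1.098862.

1.0989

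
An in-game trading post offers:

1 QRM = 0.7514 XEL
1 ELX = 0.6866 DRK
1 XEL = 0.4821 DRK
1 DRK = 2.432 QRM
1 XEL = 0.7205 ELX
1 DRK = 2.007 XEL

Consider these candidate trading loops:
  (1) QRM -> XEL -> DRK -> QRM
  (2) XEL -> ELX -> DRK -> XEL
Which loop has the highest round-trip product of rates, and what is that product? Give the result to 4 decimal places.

(1) 0.7514 × 0.4821 × 2.432 = 0.88099
(2) 0.7205 × 0.6866 × 2.007 = 0.99285
Highest is cycle (2) at 0.9929 (≤1, no arbitrage).

0.9929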